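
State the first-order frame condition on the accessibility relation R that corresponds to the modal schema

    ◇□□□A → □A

∀x ∀y ∀z ((xRy ∧ xRz) → ∃w (yR³w ∧ z = w))

This is a Sahlqvist (Geach-type) schema ◇^1□^3A → □^1◇^0A.
Minimal-valuation argument: fix x; take any y with xR^1y and any z with xR^1z. Set V(A) to the set of worlds R-reachable from y in exactly 3 steps. Then □^3A holds at y, so the antecedent holds at x; validity forces ◇^0A at z, giving a w with zR^0w and yR^3w.
First-order correspondent: ∀x ∀y ∀z ((xRy ∧ xRz) → ∃w (yR³w ∧ z = w)).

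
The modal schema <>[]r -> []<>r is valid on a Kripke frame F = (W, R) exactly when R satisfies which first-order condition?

Suppose ◇□r→□◇r is valid. Take Rxy, Rxz and set V(r)={w : Ryw}. Then □r at y so ◇□r at x, so □◇r at x, so ◇r at z, giving w with Rzw and Ryw.
The converse is a direct semantic check.
So the correspondent is convergence.

convergence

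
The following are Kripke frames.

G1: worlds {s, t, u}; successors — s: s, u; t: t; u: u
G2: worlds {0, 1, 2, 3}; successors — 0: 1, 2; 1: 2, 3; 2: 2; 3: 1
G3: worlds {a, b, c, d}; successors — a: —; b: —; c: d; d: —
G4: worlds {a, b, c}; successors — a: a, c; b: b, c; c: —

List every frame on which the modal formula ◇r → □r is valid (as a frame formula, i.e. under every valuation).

G3

The schema corresponds to partial functionality: ∀x ∀y ∀z (Rxy ∧ Rxz → y = z).
G1: fails — s sees both s and u.
G2: fails — 0 sees both 1 and 2.
G3: satisfies the condition.
G4: fails — a sees both a and c.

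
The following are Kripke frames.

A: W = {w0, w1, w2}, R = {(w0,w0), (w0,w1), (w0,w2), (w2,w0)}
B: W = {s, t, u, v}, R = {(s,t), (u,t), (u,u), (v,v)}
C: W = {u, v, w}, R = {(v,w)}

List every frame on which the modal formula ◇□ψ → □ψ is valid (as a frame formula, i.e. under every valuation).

none

This is the axiom for the Euclidean property; its first-order frame correspondent is ∀x ∀y ∀z (Rxy ∧ Rxz → Ryz).
A: fails — Rw0w1 and Rw0w1 but not Rw1w1.
B: fails — Rst and Rst but not Rtt.
C: fails — Rvw and Rvw but not Rww.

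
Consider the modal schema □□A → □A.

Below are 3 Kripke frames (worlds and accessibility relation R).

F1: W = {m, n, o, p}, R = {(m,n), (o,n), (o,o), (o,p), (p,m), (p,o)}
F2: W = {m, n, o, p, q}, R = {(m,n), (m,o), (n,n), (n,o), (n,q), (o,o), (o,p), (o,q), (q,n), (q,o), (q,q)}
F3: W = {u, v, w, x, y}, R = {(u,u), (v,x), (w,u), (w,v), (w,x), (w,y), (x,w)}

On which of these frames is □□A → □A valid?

Frame correspondent (Sahlqvist): ∀x ∀y (Rxy → ∃z (Rxz ∧ Rzy)) — i.e. density.
F1: fails — Rpm but no z with Rpz and Rzm.
F2: holds.
F3: fails — Rxw but no z with Rxz and Rzw.
Valid on: F2.

F2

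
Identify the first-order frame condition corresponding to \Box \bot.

□⊥ is valid iff no world has any successor (otherwise □⊥ fails at any world with one).
Conversely, any frame satisfying \forall x \forall y \neg Rxy validates the schema.
So the correspondent is emptiness of R.

emptiness of R: \forall x \forall y \neg Rxy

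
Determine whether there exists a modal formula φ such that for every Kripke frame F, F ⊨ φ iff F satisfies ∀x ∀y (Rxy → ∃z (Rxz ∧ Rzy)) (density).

Definable; □□r → □r defines it

The condition is density. A defining modal formula is □□r → □r.
Suppose □□r→□r is valid. Take Rxy and set V(r)={w : xR²w}. Then □□r at x, so □r at x, so r at y, i.e. ∃z(Rxz∧Rzy).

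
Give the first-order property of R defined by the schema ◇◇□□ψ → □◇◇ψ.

∀x ∀y ∀z ((xR²y ∧ xRz) → ∃w (yR²w ∧ zR²w))

This is a Sahlqvist (Geach-type) schema ◇^2□^2ψ → □^1◇^2ψ.
Minimal-valuation argument: fix x; take any y with xR^2y and any z with xR^1z. Set V(ψ) to the set of worlds R-reachable from y in exactly 2 steps. Then □^2ψ holds at y, so the antecedent holds at x; validity forces ◇^2ψ at z, giving a w with zR^2w and yR^2w.
First-order correspondent: ∀x ∀y ∀z ((xR²y ∧ xRz) → ∃w (yR²w ∧ zR²w)).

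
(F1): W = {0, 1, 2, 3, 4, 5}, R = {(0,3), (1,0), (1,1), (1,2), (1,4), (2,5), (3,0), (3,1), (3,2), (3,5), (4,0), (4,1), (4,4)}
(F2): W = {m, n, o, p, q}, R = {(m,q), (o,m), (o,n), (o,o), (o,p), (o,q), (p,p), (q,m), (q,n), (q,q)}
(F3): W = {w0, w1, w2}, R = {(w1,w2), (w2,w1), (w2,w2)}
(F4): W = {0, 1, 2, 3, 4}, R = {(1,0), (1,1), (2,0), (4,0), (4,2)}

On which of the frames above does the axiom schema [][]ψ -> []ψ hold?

Frame correspondent (Sahlqvist): forall x forall y (Rxy -> exists z (Rxz & Rzy)) — i.e. density.
(F1): fails — R25 but no z with R2z and Rz5.
(F2): holds.
(F3): holds.
(F4): fails — R20 but no z with R2z and Rz0.
Valid on: (F2), (F3).

(F2), (F3)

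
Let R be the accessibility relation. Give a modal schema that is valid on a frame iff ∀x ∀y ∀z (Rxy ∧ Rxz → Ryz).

◇q → □◇q

A defining formula is ◇q → □◇q (the 5 axiom).
Suppose ◇q→□◇q is valid. Take Rxy, Rxz and set V(q)={y}. Then ◇q at x, so □◇q at x, so ◇q at z, so some w with Rzw has q; w=y, i.e. Rzy. By symmetry of the argument, Ryz.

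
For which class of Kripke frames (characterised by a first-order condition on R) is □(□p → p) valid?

Suppose □(□p→p) is valid. Take Rxy and set V(p)={w : Ryw}. Then at y, □p holds; since □(□p→p) at x, □p→p at y, so p at y, i.e. Ryy.

shift-reflexivity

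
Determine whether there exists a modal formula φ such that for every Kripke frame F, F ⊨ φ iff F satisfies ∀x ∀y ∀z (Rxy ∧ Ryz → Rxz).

Yes — defined by □q → □□q

Yes: it is transitivity, defined by the 4 schema □q → □□q.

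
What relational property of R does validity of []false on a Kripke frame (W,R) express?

emptiness of R: forall x forall y ~Rxy

□⊥ is valid iff no world has any successor (otherwise □⊥ fails at any world with one).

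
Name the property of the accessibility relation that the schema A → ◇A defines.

This schema is equivalent to the T axiom □A → A.
It corresponds to reflexivity: ∀x Rxx.

Reflexivity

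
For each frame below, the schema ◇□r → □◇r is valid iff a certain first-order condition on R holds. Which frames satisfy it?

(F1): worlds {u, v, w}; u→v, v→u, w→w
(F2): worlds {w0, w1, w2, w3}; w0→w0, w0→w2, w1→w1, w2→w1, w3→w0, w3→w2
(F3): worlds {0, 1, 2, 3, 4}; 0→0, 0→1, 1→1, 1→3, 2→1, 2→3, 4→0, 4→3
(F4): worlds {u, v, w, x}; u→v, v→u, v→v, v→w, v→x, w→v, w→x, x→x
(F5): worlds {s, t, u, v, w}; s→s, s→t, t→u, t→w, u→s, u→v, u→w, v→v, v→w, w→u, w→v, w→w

Frame correspondent (Sahlqvist): ∀x ∀y ∀z (Rxy ∧ Rxz → ∃w (Ryw ∧ Rzw)) — i.e. convergence.
(F1): ✓.
(F2): fails — Rw0w2 and Rw0w0 but w2 and w0 have no common successor.
(F3): fails — R11 and R13 but 1 and 3 have no common successor.
(F4): fails — Rvu and Rvx but u and x have no common successor.
(F5): fails — Rss and Rst but s and t have no common successor.
Valid on: (F1).

(F1)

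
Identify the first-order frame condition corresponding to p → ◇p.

Reflexivity

This is a form of the T axiom.
It corresponds to reflexivity: ∀x Rxx.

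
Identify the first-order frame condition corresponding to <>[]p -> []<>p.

Suppose ◇□p→□◇p is valid. Take Rxy, Rxz and set V(p)={w : Ryw}. Then □p at y so ◇□p at x, so □◇p at x, so ◇p at z, giving w with Rzw and Ryw.
Conversely, on a frame with convergence the schema holds at every world under every valuation.
So the correspondent is convergence.

convergence: forall x forall y forall z (Rxy & Rxz -> exists w (Ryw & Rzw))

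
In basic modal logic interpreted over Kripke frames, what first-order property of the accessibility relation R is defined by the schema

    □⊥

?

emptiness of R

□⊥ is valid iff no world has any successor (otherwise □⊥ fails at any world with one).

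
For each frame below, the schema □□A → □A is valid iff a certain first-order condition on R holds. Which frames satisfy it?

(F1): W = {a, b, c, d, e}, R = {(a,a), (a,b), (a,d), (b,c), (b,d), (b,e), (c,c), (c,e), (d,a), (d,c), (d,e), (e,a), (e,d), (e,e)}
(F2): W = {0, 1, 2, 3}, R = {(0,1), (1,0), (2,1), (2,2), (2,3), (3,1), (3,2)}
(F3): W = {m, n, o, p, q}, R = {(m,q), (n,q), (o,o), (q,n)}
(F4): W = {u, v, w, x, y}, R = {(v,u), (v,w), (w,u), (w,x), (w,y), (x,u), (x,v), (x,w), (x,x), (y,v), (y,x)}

Frame correspondent (Sahlqvist): ∀x ∀y (Rxy → ∃z (Rxz ∧ Rzy)) — i.e. density.
(F1): ✓.
(F2): fails — R10 but no z with R1z and Rz0.
(F3): fails — Rmq but no z with Rmz and Rzq.
(F4): fails — Rvw but no z with Rvz and Rzw.

(F1)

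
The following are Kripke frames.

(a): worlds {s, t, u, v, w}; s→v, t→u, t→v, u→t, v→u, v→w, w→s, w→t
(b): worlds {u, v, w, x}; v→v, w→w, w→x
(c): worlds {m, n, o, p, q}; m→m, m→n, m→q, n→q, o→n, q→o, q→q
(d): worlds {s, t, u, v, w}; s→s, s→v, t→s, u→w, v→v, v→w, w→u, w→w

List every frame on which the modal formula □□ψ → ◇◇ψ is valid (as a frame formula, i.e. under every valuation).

Frame correspondent (Sahlqvist): ∀x ∃w (xR²w ∧ xR²w) — i.e. a generalized confluence (Geach) condition.
(a): condition met.
(b): fails — at u but no t with uR²t and uR²t.
(c): fails — at p but no w with pR²w and pR²w.
(d): condition met.

(a), (d)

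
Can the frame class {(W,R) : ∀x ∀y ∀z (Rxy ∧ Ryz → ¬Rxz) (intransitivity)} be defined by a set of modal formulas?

No

If a class were modally definable it would be closed under surjective bounded morphisms (Goldblatt–Thomason).
The 7-cycle (worlds a,b,c,d,e,f,g with a→b→c→d→e→f→g→a) is intransitive. Mapping every world to a single reflexive point • is a surjective bounded morphism; the reflexive point is not intransitive (R••∧R•• but R••).
So the class is not modally definable.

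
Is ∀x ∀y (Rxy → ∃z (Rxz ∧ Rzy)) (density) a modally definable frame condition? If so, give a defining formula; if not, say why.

This is a Sahlqvist condition; the C4 axiom □□r → □r defines it.
Suppose □□r→□r is valid. Take Rxy and set V(r)={w : xR²w}. Then □□r at x, so □r at x, so r at y, i.e. ∃z(Rxz∧Rzy).

Yes, by □□r → □r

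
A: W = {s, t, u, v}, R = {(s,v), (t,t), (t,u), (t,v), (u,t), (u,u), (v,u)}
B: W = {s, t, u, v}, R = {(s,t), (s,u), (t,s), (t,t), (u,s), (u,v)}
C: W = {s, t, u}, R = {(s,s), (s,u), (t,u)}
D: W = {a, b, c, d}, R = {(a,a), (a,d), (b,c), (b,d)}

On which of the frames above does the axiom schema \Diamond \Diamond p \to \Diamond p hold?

C, D

The schema corresponds to a generalized confluence (Geach) condition: \forall x \forall y (x R^2 y \to \exists w (y = w \wedge xRw)).
A: fails — sR²u but no w with u=w and sRw.
B: fails — sR²s but no w with s=w and sRw.
C: satisfies the condition.
D: satisfies the condition.
Valid on: C, D.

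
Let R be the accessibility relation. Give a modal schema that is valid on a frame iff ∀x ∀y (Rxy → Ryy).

The condition is shift-reflexivity. The T□ schema □(□ψ → ψ) defines it.

□(□ψ → ψ)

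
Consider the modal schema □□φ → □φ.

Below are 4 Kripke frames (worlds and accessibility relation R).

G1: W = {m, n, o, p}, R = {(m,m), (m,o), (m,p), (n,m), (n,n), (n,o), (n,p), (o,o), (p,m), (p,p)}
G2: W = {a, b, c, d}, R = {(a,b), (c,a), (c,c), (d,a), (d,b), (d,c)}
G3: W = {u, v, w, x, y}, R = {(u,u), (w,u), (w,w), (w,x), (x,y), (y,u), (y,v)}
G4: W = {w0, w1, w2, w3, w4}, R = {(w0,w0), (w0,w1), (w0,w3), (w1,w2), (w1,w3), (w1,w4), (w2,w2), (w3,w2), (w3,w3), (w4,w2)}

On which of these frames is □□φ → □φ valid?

The schema corresponds to density: ∀x ∀y (Rxy → ∃z (Rxz ∧ Rzy)).
G1: holds.
G2: fails — Rab but no z with Raz and Rzb.
G3: fails — Ryv but no z with Ryz and Rzv.
G4: fails — Rw1w4 but no z with Rw1z and Rzw4.

G1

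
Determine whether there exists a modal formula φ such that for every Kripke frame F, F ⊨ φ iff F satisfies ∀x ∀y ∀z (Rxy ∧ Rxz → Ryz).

This is a Sahlqvist condition; the 5 axiom ◇q → □◇q defines it.

Yes — defined by ◇q → □◇q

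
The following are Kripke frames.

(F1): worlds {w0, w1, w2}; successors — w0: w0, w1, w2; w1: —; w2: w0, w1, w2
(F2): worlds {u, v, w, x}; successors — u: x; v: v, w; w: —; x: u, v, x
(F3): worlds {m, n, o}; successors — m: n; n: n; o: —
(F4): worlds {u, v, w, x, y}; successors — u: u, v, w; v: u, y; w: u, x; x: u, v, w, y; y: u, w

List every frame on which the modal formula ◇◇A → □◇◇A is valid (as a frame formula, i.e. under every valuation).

Frame correspondent (Sahlqvist): ∀x ∀y ∀z ((xR²y ∧ xRz) → ∃w (y = w ∧ zR²w)) — i.e. a generalized confluence (Geach) condition.
(F1): fails — w0R²w0, w0Rw1 but no w with w0=w and w1R²w.
(F2): fails — vR²v, vRw but no t with v=t and wR²t.
(F3): satisfies the condition.
(F4): fails — uR²x, uRv but no t with x=t and vR²t.

(F3)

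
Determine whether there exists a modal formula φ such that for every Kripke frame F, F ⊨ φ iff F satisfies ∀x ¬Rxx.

No

If a class were modally definable it would be closed under surjective bounded morphisms (Goldblatt–Thomason).
The 2-cycle (worlds 0,1 with 0→1→0) is irreflexive, and the map sending every world to a single reflexive point • is a surjective bounded morphism (forth: every edge maps to (•,•); back: every world has a successor). So any modal formula valid on the 2-cycle is also valid on the reflexive point, which is not irreflexive.
So no modal formula (or set of formulas) defines exactly the irreflexive frames.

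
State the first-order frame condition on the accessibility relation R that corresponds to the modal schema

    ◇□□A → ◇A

This is a Sahlqvist (Geach-type) schema ◇^1□^2A → □^0◇^1A.
First-order correspondent: ∀x ∀y (xRy → ∃w (yR²w ∧ xRw)).

∀x ∀y (xRy → ∃w (yR²w ∧ xRw))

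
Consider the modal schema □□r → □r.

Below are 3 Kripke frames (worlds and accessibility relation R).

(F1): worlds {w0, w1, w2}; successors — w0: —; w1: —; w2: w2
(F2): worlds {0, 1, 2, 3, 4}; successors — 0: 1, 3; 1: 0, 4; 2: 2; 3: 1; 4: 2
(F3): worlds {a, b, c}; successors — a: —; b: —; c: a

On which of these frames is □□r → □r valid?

Frame correspondent (Sahlqvist): ∀x ∀y (Rxy → ∃z (Rxz ∧ Rzy)) — i.e. density.
(F1): ✓.
(F2): fails — R10 but no z with R1z and Rz0.
(F3): fails — Rca but no z with Rcz and Rza.
Valid on: (F1).

(F1)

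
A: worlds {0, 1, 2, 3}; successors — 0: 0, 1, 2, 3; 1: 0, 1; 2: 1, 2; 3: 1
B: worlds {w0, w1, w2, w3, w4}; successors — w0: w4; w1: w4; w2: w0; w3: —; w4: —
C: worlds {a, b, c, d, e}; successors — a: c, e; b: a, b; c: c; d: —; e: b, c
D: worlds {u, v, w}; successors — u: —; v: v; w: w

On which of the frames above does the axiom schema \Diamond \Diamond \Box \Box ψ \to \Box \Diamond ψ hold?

This is the axiom for a generalized confluence (Geach) condition; its first-order frame correspondent is \forall x \forall y \forall z ((x R^2 y \wedge xRz) \to \exists w (y R^2 w \wedge zRw)).
A: holds.
B: fails — w2R²w4, w2Rw0 but no w with w4R²w and w0Rw.
C: fails — bR²c, bRb but no w with cR²w and bRw.
D: holds.

A, D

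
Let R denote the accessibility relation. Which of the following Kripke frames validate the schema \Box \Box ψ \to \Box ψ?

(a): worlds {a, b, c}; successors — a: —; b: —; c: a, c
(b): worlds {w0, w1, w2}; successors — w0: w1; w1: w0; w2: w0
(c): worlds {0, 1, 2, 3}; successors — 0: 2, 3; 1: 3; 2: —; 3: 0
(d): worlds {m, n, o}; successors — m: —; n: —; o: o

The schema corresponds to density: \forall x \forall y (Rxy \to \exists z (Rxz \wedge Rzy)).
(a): condition met.
(b): fails — Rw0w1 but no z with Rw0z and Rzw1.
(c): fails — R13 but no z with R1z and Rz3.
(d): condition met.
Valid on: (a), (d).

(a), (d)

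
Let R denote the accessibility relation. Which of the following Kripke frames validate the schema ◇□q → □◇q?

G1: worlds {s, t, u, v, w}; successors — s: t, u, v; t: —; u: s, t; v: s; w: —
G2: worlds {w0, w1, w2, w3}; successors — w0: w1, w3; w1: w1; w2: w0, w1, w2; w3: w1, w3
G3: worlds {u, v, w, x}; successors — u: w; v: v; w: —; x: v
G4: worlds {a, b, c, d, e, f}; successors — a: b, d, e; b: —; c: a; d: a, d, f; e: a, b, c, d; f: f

This is the axiom for convergence; its first-order frame correspondent is ∀x ∀y ∀z (Rxy ∧ Rxz → ∃w (Ryw ∧ Rzw)).
G1: fails — Rsv and Rst but v and t have no common successor.
G2: satisfies the condition.
G3: fails — Ruw and Ruw but w and w have no common successor.
G4: fails — Rab and Rab but b and b have no common successor.

G2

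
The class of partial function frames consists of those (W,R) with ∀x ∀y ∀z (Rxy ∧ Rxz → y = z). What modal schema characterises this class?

A defining formula is ◇ψ → □ψ (the CD axiom).
Suppose ◇ψ→□ψ is valid. Take Rxy, Rxz and set V(ψ)={y}. Then ◇ψ at x, so □ψ at x, so ψ at z, i.e. z=y.

◇ψ → □ψ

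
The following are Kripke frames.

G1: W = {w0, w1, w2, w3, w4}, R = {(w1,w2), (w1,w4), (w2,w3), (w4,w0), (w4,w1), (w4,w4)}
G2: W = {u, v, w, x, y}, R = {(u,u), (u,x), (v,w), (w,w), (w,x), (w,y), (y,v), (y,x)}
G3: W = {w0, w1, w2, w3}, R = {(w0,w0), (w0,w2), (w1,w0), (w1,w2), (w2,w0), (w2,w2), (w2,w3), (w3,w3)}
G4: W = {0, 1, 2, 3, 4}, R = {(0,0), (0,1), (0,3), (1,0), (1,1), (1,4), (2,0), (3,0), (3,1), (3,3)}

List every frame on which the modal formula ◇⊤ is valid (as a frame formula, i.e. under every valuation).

G3

Frame correspondent (Sahlqvist): ∀x ∃y Rxy — i.e. seriality.
G1: fails — world w0 has no successor.
G2: fails — world x has no successor.
G3: satisfies the condition.
G4: fails — world 4 has no successor.
Valid on: G3.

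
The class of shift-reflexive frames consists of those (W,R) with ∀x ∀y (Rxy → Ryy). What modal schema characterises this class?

□(□s → s)

The condition is shift-reflexivity. The T□ schema □(□s → s) defines it.
Suppose □(□s→s) is valid. Take Rxy and set V(s)={w : Ryw}. Then at y, □s holds; since □(□s→s) at x, □s→s at y, so s at y, i.e. Ryy.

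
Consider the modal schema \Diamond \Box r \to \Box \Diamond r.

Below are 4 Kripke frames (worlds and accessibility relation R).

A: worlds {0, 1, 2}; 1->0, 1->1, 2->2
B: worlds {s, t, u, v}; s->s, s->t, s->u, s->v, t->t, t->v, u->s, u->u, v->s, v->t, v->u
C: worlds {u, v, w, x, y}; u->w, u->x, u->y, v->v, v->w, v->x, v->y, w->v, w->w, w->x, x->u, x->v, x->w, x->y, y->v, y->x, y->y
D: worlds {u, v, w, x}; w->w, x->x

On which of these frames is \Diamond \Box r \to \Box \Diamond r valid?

Frame correspondent (Sahlqvist): \forall x \forall y \forall z (Rxy \wedge Rxz \to \exists w (Ryw \wedge Rzw)) — i.e. convergence.
A: fails — R10 and R10 but 0 and 0 have no common successor.
B: fails — Rsu and Rst but u and t have no common successor.
C: condition met.
D: condition met.
Valid on: C, D.

C, D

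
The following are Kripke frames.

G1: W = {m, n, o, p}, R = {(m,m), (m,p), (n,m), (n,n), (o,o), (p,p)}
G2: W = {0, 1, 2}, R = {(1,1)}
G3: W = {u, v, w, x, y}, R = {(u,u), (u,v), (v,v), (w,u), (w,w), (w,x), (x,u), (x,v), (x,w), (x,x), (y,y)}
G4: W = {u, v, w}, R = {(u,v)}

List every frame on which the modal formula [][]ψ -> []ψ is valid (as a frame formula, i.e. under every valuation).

This is the axiom for density; its first-order frame correspondent is forall x forall y (Rxy -> exists z (Rxz & Rzy)).
G1: holds.
G2: holds.
G3: holds.
G4: fails — Ruv but no z with Ruz and Rzv.
Valid on: G1, G2, G3.

G1, G2, G3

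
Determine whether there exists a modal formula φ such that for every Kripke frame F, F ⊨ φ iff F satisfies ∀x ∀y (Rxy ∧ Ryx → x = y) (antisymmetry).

No

If a class were modally definable it would be closed under surjective bounded morphisms (Goldblatt–Thomason).
The 8-cycle (worlds a,b,c,d,e,f,g,h with a→b→c→d→e→f→g→h→a) is antisymmetric. Sending even-indexed worlds to s and odd-indexed worlds to t is a surjective bounded morphism onto the two-world frame with s↔t, which is not antisymmetric.
So no modal formula (or set of formulas) defines exactly the antisymmetric frames.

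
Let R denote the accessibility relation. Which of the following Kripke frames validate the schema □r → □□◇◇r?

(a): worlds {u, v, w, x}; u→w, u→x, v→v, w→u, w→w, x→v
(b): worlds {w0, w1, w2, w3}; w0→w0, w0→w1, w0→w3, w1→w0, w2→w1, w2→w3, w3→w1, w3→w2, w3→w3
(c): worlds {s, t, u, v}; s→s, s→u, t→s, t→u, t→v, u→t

(b)

Frame correspondent (Sahlqvist): ∀x ∀z (xR²z → ∃w (xRw ∧ zR²w)) — i.e. a generalized confluence (Geach) condition.
(a): fails — uR²v but no t with uRt and vR²t.
(b): ✓.
(c): fails — uR²u but no w with uRw and uR²w.
Valid on: (b).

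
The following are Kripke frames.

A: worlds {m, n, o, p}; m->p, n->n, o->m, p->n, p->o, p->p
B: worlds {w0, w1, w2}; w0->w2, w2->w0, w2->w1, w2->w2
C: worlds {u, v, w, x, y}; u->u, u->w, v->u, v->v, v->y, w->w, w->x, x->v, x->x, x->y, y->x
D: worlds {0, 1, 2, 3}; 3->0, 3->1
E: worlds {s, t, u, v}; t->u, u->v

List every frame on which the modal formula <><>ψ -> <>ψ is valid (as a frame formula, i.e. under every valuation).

D

Frame correspondent (Sahlqvist): forall x forall y forall z (Rxy & Ryz -> Rxz) — i.e. transitivity.
A: fails — Rom and Rmp but not Rop.
B: fails — Rw0w2 and Rw2w0 but not Rw0w0.
C: fails — Ryx and Rxy but not Ryy.
D: condition met.
E: fails — Rtu and Ruv but not Rtv.
Valid on: D.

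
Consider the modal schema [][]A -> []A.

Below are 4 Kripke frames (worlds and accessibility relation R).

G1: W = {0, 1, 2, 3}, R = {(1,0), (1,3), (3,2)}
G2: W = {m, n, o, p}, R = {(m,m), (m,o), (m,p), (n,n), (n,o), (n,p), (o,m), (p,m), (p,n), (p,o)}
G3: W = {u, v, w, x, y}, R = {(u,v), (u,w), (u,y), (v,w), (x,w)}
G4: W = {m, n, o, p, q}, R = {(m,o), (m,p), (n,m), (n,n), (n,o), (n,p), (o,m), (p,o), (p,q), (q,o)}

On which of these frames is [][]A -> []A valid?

The schema corresponds to density: forall x forall y (Rxy -> exists z (Rxz & Rzy)).
G1: fails — R10 but no z with R1z and Rz0.
G2: satisfies the condition.
G3: fails — Ruv but no z with Ruz and Rzv.
G4: fails — Rom but no z with Roz and Rzm.

G2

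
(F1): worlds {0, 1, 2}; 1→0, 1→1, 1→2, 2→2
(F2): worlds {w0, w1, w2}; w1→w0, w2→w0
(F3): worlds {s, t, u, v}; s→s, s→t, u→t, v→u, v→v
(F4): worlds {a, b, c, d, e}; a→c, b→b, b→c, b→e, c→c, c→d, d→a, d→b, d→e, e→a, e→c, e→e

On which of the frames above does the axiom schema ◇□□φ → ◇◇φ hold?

This is the axiom for a generalized confluence (Geach) condition; its first-order frame correspondent is ∀x ∀y (xRy → ∃w (yR²w ∧ xR²w)).
(F1): fails — 1R0 but no w with 0R²w and 1R²w.
(F2): fails — w1Rw0 but no w with w0R²w and w1R²w.
(F3): fails — sRt but no w with tR²w and sR²w.
(F4): condition met.

(F4)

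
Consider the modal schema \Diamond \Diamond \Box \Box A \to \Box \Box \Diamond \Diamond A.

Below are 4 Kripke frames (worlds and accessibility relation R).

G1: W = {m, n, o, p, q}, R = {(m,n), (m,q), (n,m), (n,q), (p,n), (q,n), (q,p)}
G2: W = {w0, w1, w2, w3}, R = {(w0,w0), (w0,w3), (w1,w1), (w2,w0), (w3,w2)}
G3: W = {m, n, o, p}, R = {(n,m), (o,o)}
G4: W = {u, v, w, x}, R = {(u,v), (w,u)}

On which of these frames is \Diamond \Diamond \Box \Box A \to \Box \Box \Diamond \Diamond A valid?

G1, G2, G3

Frame correspondent (Sahlqvist): \forall x \forall y \forall z ((x R^2 y \wedge x R^2 z) \to \exists w (y R^2 w \wedge z R^2 w)) — i.e. a generalized confluence (Geach) condition.
G1: holds.
G2: holds.
G3: holds.
G4: fails — wR²v, wR²v but no t with vR²t and vR²t.
Valid on: G1, G2, G3.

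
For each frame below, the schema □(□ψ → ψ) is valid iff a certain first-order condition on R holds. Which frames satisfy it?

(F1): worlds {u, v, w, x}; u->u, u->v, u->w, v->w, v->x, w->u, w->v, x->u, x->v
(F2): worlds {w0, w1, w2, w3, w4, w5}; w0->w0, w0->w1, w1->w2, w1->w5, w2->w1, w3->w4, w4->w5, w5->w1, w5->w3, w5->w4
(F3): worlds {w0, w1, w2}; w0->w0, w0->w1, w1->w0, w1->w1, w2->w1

Frame correspondent (Sahlqvist): ∀x ∀y (Rxy → Ryy) — i.e. shift-reflexivity.
(F1): fails — Ruv but not Rvv.
(F2): fails — Rw1w5 but not Rw5w5.
(F3): satisfies the condition.
Valid on: (F3).

(F3)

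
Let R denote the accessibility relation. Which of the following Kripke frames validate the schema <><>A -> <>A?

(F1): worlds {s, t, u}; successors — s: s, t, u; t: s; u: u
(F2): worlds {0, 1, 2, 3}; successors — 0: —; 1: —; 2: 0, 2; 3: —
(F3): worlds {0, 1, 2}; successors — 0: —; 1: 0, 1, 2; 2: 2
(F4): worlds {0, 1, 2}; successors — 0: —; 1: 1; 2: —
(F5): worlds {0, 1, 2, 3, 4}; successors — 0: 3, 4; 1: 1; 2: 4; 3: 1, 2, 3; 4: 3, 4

(F2), (F3), (F4)

This is the axiom for a generalized confluence (Geach) condition; its first-order frame correspondent is forall x forall y (x R^2 y -> exists w (y = w & xRw)).
(F1): fails — tR²t but no w with t=w and tRw.
(F2): condition met.
(F3): condition met.
(F4): condition met.
(F5): fails — 0R²1 but no w with 1=w and 0Rw.
Valid on: (F2), (F3), (F4).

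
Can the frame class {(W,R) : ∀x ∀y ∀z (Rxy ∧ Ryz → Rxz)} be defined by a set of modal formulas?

Definable; □p → □□p defines it

This is a Sahlqvist condition; the 4 axiom □p → □□p defines it.
Suppose □p→□□p is valid. Take Rxy, Ryz and set V(p)={w : Rxw}. Then □p at x, so □□p at x, so □p at y, so p at z, i.e. Rxz.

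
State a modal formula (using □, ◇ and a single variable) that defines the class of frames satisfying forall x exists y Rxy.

A defining formula is □s → ◇s (the D axiom).
Suppose □s→◇s is valid. At any x set V(s)=W. Then □s at x, so ◇s at x, so x has a successor.

□s → ◇s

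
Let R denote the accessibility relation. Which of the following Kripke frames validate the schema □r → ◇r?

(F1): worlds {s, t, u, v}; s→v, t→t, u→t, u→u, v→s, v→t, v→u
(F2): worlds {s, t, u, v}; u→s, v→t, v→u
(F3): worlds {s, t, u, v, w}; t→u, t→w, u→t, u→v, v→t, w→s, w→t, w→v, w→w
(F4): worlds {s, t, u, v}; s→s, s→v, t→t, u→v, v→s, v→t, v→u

The schema corresponds to seriality: ∀x ∃y Rxy.
(F1): ✓.
(F2): fails — world s has no successor.
(F3): fails — world s has no successor.
(F4): ✓.

(F1), (F4)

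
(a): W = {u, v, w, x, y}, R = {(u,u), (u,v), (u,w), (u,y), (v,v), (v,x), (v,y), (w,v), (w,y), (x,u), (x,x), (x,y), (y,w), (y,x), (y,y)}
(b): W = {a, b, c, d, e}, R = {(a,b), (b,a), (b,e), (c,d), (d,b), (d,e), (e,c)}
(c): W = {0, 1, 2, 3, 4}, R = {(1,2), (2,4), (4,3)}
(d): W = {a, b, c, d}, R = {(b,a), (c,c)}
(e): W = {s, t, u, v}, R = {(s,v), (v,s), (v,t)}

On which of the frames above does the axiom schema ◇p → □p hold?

The schema corresponds to partial functionality: ∀x ∀y ∀z (Rxy ∧ Rxz → y = z).
(a): fails — u sees both u and v.
(b): fails — b sees both a and e.
(c): ✓.
(d): ✓.
(e): fails — v sees both s and t.

(c), (d)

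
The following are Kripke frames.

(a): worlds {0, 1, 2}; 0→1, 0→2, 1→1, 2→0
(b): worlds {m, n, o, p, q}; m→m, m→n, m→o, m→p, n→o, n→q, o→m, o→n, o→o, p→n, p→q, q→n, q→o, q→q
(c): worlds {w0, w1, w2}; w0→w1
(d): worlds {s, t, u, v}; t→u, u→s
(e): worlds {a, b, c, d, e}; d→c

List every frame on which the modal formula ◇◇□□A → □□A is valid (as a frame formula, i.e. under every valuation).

Frame correspondent (Sahlqvist): ∀x ∀y ∀z ((xR²y ∧ xR²z) → ∃w (yR²w ∧ z = w)) — i.e. a generalized confluence (Geach) condition.
(a): fails — 0R²1, 0R²0 but no w with 1R²w and 0=w.
(b): fails — mR²n, mR²p but no w with nR²w and p=w.
(c): ✓.
(d): fails — tR²s, tR²s but no w with sR²w and s=w.
(e): ✓.

(c), (e)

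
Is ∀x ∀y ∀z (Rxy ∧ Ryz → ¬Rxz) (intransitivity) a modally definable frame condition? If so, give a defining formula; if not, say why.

Modal frame validity is preserved under surjective bounded morphisms.
The 5-cycle (worlds w0,w1,w2,w3,w4 with w0→w1→w2→w3→w4→w0) is intransitive. Mapping every world to a single reflexive point • is a surjective bounded morphism; the reflexive point is not intransitive (R••∧R•• but R••).
So no modal formula (or set of formulas) defines exactly the intransitive frames.

Not modally definable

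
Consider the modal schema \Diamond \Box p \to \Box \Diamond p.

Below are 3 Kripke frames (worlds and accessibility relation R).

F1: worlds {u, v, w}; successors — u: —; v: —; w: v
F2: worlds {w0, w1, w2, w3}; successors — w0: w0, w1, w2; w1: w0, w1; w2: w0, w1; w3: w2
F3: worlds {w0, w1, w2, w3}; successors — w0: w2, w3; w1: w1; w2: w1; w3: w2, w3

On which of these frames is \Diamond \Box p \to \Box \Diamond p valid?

This is the axiom for convergence; its first-order frame correspondent is \forall x \forall y \forall z (Rxy \wedge Rxz \to \exists w (Ryw \wedge Rzw)).
F1: fails — Rwv and Rwv but v and v have no common successor.
F2: satisfies the condition.
F3: fails — Rw0w2 and Rw0w3 but w2 and w3 have no common successor.
Valid on: F2.

F2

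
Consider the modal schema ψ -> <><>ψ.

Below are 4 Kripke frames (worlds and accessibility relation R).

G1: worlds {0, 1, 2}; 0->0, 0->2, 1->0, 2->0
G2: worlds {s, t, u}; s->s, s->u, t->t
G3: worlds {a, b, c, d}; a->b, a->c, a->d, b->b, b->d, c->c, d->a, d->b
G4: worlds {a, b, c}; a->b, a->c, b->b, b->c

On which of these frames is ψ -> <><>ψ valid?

This is the axiom for a generalized confluence (Geach) condition; its first-order frame correspondent is forall x exists w (x = w & x R^2 w).
G1: fails — at 1 but no w with 1=w and 1R²w.
G2: fails — at u but no w with u=w and uR²w.
G3: condition met.
G4: fails — at a but no w with a=w and aR²w.
Valid on: G3.

G3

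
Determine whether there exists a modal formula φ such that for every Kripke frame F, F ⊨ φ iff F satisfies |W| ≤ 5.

Modal frame validity is preserved under disjoint unions.
Any modal formula valid on each of 6 disjoint one-world frames is valid on their disjoint union (validity is preserved under disjoint unions). Each one-world frame has |W|=1≤5, but the union has |W|=6.
So no modal formula (or set of formulas) defines exactly the |W|≤5 frames.

No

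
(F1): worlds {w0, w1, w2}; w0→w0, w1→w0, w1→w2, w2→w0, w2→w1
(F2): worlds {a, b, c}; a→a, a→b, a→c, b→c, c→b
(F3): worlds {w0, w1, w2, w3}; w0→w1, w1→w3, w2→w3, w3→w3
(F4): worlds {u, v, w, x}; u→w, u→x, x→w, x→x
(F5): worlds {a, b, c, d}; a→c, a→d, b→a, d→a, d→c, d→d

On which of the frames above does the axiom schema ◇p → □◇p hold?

none

The schema corresponds to the Euclidean property: ∀x ∀y ∀z (Rxy ∧ Rxz → Ryz).
(F1): fails — Rw1w2 and Rw1w2 but not Rw2w2.
(F2): fails — Rab and Rab but not Rbb.
(F3): fails — Rw0w1 and Rw0w1 but not Rw1w1.
(F4): fails — Ruw and Ruw but not Rww.
(F5): fails — Rac and Rac but not Rcc.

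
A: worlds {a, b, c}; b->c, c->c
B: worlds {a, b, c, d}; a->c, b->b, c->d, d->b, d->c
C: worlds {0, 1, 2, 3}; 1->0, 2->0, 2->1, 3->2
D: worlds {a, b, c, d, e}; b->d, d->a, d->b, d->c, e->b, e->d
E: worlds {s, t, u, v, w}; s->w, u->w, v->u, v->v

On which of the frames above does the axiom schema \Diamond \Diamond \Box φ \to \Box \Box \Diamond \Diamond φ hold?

A

Frame correspondent (Sahlqvist): \forall x \forall y \forall z ((x R^2 y \wedge x R^2 z) \to \exists w (yRw \wedge z R^2 w)) — i.e. a generalized confluence (Geach) condition.
A: condition met.
B: fails — cR²c, cR²b but no w with cRw and bR²w.
C: fails — 2R²0, 2R²0 but no w with 0Rw and 0R²w.
D: fails — bR²a, bR²a but no w with aRw and aR²w.
E: fails — vR²u, vR²u but no w* with uRw* and uR²w*.
Valid on: A.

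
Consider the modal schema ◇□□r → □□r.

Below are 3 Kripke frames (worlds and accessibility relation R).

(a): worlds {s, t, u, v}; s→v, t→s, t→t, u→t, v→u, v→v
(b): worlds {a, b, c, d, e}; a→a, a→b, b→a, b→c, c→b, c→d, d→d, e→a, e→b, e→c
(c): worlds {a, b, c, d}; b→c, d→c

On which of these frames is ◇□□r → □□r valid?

The schema corresponds to a generalized confluence (Geach) condition: ∀x ∀y ∀z ((xRy ∧ xR²z) → ∃w (yR²w ∧ z = w)).
(a): fails — tRs, tR²s but no w with sR²w and s=w.
(b): fails — aRb, aR²c but no w with bR²w and c=w.
(c): holds.

(c)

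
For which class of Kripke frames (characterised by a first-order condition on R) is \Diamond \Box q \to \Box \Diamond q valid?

This schema is the .2 axiom.
Its frame correspondent is convergence — \forall x \forall y \forall z (Rxy \wedge Rxz \to \exists w (Ryw \wedge Rzw)).

Convergence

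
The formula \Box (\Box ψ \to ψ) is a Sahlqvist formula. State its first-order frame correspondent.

Suppose □(□ψ→ψ) is valid. Take Rxy and set V(ψ)={w : Ryw}. Then at y, □ψ holds; since □(□ψ→ψ) at x, □ψ→ψ at y, so ψ at y, i.e. Ryy.
Conversely, on a frame with shift-reflexivity the schema holds at every world under every valuation.
Frame condition: \forall x \forall y (Rxy \to Ryy).

shift-reflexivity: \forall x \forall y (Rxy \to Ryy)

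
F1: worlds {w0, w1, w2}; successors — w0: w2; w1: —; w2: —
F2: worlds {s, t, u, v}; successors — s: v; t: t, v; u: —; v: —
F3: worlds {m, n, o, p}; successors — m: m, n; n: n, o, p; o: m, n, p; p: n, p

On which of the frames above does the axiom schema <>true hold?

F3

Frame correspondent (Sahlqvist): forall x exists y Rxy — i.e. seriality.
F1: fails — world w1 has no successor.
F2: fails — world u has no successor.
F3: satisfies the condition.
Valid on: F3.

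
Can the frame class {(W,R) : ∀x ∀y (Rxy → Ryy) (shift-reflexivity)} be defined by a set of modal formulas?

Yes: it is shift-reflexivity, defined by the T□ schema □(□r → r).
Suppose □(□r→r) is valid. Take Rxy and set V(r)={w : Ryw}. Then at y, □r holds; since □(□r→r) at x, □r→r at y, so r at y, i.e. Ryy.

Yes — defined by □(□r → r)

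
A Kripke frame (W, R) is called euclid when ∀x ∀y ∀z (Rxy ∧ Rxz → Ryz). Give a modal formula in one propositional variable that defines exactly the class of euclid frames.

The condition is the Euclidean property. The 5 schema ◇q → □◇q defines it.

◇q → □◇q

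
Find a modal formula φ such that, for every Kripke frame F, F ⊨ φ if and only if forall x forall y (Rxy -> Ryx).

This is symmetry; the standard corresponding axiom is B: p → □◇p.
Suppose p→□◇p is valid. Take Rxy and set V(p)={x}. Then p at x, so □◇p at x, so ◇p at y, so some z with Ryz has p; z=x, i.e. Ryx.

p → □◇p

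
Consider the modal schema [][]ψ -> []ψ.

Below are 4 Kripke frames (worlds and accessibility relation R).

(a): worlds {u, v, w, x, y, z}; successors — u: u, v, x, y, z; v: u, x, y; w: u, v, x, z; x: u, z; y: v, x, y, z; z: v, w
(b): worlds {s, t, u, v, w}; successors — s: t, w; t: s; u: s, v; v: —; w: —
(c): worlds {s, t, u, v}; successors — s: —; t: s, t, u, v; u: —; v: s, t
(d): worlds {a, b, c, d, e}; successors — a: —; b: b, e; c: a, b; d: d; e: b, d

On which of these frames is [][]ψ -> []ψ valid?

(c)

Frame correspondent (Sahlqvist): forall x forall y (Rxy -> exists z (Rxz & Rzy)) — i.e. density.
(a): fails — Rzw but no t with Rzt and Rtw.
(b): fails — Ruv but no z with Ruz and Rzv.
(c): ✓.
(d): fails — Rca but no z with Rcz and Rza.
Valid on: (c).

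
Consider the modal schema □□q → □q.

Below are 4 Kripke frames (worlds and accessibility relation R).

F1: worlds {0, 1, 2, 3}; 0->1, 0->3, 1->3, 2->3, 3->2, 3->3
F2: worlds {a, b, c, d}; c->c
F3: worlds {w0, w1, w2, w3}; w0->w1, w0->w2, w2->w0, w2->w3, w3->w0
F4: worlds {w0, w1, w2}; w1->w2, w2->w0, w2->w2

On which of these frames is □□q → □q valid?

Frame correspondent (Sahlqvist): ∀x ∀y (Rxy → ∃z (Rxz ∧ Rzy)) — i.e. density.
F1: fails — R01 but no z with R0z and Rz1.
F2: satisfies the condition.
F3: fails — Rw3w0 but no z with Rw3z and Rzw0.
F4: satisfies the condition.

F2, F4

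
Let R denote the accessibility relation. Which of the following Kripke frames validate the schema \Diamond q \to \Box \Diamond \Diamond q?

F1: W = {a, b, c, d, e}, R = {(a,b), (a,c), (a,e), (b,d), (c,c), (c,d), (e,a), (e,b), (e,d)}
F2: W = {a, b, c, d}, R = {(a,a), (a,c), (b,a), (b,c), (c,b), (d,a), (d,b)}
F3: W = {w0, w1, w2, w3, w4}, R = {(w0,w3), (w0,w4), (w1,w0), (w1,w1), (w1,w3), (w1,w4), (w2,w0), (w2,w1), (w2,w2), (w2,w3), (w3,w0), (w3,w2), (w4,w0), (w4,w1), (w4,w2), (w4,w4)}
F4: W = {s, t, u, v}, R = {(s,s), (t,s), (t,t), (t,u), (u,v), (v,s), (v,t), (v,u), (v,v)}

F2

Frame correspondent (Sahlqvist): \forall x \forall y \forall z ((xRy \wedge xRz) \to \exists w (y = w \wedge z R^2 w)) — i.e. a generalized confluence (Geach) condition.
F1: fails — aRb, aRb but no w with b=w and bR²w.
F2: ✓.
F3: fails — w1Rw3, w1Rw0 but no w with w3=w and w0R²w.
F4: fails — tRt, tRs but no w with t=w and sR²w.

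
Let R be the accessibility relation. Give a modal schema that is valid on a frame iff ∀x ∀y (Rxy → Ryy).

□(□ψ → ψ)

The condition is shift-reflexivity. The T□ schema □(□ψ → ψ) defines it.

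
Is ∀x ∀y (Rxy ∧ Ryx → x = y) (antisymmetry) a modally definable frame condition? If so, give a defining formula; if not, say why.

No — not modally definable

Any modally definable frame class is closed under surjective bounded morphisms.
The 6-cycle (worlds 0,1,2,3,4,5 with 0→1→2→3→4→5→0) is antisymmetric. Sending even-indexed worlds to s and odd-indexed worlds to t is a surjective bounded morphism onto the two-world frame with s↔t, which is not antisymmetric.
Hence antisymmetry is not modally definable.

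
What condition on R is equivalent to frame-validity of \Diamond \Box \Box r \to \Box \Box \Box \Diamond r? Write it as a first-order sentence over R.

\forall x \forall y \forall z ((xRy \wedge x R^3 z) \to \exists w (y R^2 w \wedge zRw))

This is a Sahlqvist (Geach-type) schema ◇^1□^2r → □^3◇^1r.
Minimal-valuation argument: fix x; take any y with xR^1y and any z with xR^3z. Set V(r) to the set of worlds R-reachable from y in exactly 2 steps. Then □^2r holds at y, so the antecedent holds at x; validity forces ◇^1r at z, giving a w with zR^1w and yR^2w.
First-order correspondent: \forall x \forall y \forall z ((xRy \wedge x R^3 z) \to \exists w (y R^2 w \wedge zRw)).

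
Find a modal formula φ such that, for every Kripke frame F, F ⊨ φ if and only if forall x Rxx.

This is reflexivity; the standard corresponding axiom is T: □p → p.
Suppose □p→p is valid. At any x set V(p)={w : Rxw}. Then □p holds at x, so p holds at x, i.e. Rxx.

□p → p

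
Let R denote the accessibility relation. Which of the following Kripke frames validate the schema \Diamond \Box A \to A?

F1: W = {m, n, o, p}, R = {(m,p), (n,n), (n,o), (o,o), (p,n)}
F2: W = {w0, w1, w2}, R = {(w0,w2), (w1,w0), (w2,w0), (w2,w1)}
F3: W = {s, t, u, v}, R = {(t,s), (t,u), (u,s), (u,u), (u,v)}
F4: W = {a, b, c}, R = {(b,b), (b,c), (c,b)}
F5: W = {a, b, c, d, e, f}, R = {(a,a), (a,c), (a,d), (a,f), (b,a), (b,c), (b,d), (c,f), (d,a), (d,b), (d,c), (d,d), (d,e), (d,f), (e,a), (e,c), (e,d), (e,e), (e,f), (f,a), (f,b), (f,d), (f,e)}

The schema corresponds to symmetry: \forall x \forall y (Rxy \to Ryx).
F1: fails — Rpn but not Rnp.
F2: fails — Rw1w0 but not Rw0w1.
F3: fails — Ruv but not Rvu.
F4: condition met.
F5: fails — Rec but not Rce.

F4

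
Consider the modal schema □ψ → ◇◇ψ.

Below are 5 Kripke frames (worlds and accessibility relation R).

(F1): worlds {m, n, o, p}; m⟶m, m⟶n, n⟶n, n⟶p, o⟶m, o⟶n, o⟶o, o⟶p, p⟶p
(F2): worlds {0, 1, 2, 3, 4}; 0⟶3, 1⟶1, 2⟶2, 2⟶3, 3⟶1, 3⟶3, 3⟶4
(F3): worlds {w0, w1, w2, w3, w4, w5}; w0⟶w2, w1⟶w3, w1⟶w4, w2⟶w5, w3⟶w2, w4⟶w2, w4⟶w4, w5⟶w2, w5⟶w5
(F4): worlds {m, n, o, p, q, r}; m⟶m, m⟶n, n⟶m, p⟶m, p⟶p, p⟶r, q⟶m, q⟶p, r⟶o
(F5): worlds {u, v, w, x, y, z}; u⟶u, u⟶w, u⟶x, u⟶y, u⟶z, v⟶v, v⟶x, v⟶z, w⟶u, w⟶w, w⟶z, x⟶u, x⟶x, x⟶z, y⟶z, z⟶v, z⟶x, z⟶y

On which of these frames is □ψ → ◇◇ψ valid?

(F1)

This is the axiom for a generalized confluence (Geach) condition; its first-order frame correspondent is ∀x ∃w (xRw ∧ xR²w).
(F1): ✓.
(F2): fails — at 4 but no w with 4Rw and 4R²w.
(F3): fails — at w0 but no w with w0Rw and w0R²w.
(F4): fails — at o but no w with oRw and oR²w.
(F5): fails — at y but no t with yRt and yR²t.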